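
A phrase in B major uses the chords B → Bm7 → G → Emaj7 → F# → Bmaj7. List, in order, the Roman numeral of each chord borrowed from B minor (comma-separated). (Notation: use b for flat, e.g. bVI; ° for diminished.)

i7, bVI

B major has the diatonic set B, C#m, D#m, E, F#, G#m, A#dim. B, Emaj7, F# and Bmaj7 are all diatonic. Bm7 (B–D–F#–A) doesn't fit — on degree 1 B major would have B (I). Bm7 is the degree-1 chord of B minor, so it is the borrowed i7. G (G–B–D) doesn't fit — on degree 6 B major would have G#m (vi). G is the degree-6 chord of B minor, so it is the borrowed bVI.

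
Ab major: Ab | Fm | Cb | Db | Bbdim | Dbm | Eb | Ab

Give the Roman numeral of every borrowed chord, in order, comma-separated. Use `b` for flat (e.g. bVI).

bIII, ii°, iv

In Ab major the diatonic chords are Ab, Bbm, Cm, Db, Eb, Fm, Gdim. Ab, Fm, Db and Eb all belong to that set. Cb (Cb–Eb–Gb) doesn't fit — on degree 3 Ab major would have Cm (iii). Cb is the degree-3 chord of Ab minor, so it is the borrowed bIII. But Bbdim (Bb–Db–Fb) is foreign: the diatonic ii on degree 2 is Bbm, whereas Bbdim comes from Ab minor. It is labeled ii°. Dbm (Db–Fb–Ab) doesn't fit — on degree 4 Ab major would have Db (IV). Dbm is the degree-4 chord of Ab minor, so it is the borrowed iv.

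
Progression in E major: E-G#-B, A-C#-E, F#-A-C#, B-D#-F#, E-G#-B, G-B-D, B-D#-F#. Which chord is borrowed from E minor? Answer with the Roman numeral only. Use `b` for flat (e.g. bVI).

In E major the diatonic chords are E, F#m, G#m, A, B, C#m, D#dim. E–G#–B = E, A–C#–E = A, F#–A–C# = F#m and B–D#–F# = B all belong to that set. G–B–D doesn't fit — on degree 3 E major would have G#m (iii). G is the degree-3 chord of E minor, so it is the borrowed bIII.

bIII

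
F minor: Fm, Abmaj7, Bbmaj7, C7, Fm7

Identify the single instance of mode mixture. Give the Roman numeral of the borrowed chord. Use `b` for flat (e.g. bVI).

In F minor (with V from harmonic minor) the diatonic chords are Fm, Gdim, Ab, Bbm, C, Db, Eb. Fm, Abmaj7, C7 and Fm7 all belong to that set. Bbmaj7 (Bb–D–F–A) is not: scale degree 4 in F minor carries Bbm (iv). In F major the chord on that degree is Bbmaj7, so here it functions as IVmaj7, borrowed from the parallel major.

IVmaj7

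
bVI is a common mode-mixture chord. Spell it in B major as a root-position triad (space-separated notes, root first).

G B D

Scale degree 6 in B major is G#. bVI uses the lowered form, G, taken from B minor. Stacking thirds in B minor on G gives G–B–D.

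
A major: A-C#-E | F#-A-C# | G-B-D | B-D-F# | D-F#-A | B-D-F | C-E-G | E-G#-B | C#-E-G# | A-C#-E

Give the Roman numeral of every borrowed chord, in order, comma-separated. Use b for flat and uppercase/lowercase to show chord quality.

bVII, ii°, bIII

The diatonic triads in A major are A, Bm, C#m, D, E, F#m, G#dim. A–C#–E = A, F#–A–C# = F#m, B–D–F# = Bm, D–F#–A = D, E–G#–B = E and C#–E–G# = C#m all belong to that set. G–B–D doesn't fit — on degree 7 A major would have G#dim (vii°). G is the degree-7 chord of A minor, so it is the borrowed bVII. B–D–F doesn't fit — on degree 2 A major would have Bm (ii). Bdim is the degree-2 chord of A minor, so it is the borrowed ii°. C–E–G is not: scale degree 3 in A major carries C#m (iii). In A minor the chord on that degree is C, so here it functions as bIII, borrowed from the parallel minor.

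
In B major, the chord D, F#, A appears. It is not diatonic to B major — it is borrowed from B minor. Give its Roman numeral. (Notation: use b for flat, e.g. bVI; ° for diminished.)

In B major scale degree 3 is D#; D is its lowered form, from B minor. Diatonically B major has D#m (iii) on that degree; D–F#–A is instead the major chord native to B minor, so it takes the label bIII.

bIII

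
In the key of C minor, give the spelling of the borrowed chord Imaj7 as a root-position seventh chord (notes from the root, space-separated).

C E G B

The root, C, is scale degree 1 — the same note in C minor and C major; only the chord quality changes. Building the major-seventh chord from the parallel major on C: C–E–G–B.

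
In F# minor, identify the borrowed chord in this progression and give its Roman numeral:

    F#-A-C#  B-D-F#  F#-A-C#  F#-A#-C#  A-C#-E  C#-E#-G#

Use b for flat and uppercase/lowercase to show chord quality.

I

The diatonic triads in F# minor (with V from harmonic minor) are F#m, G#dim, A, Bm, C#, D, E. Of the given chords, F#–A–C# = F#m, B–D–F# = Bm, A–C#–E = A and C#–E#–G# = C# are diatonic. F#–A#–C# doesn't fit — on degree 1 F# minor would have F#m (i). F# is the degree-1 chord of F# major, so it is the borrowed I.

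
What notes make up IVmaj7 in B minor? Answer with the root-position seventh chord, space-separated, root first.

E G# B D#

IVmaj7 is built on scale degree 4, which is E in both B minor and its parallel. Stacking thirds in B major on E gives E–G#–B–D#.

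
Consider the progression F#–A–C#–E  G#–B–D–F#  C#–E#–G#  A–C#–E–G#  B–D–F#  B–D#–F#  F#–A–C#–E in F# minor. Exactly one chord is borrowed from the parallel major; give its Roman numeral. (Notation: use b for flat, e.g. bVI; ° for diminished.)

IV

In F# minor (with V from harmonic minor) the diatonic chords are F#m, G#dim, A, Bm, C#, D, E. F#–A–C#–E = F#m7, G#–B–D–F# = G#m7b5, C#–E#–G# = C#, A–C#–E–G# = Amaj7 and B–D–F# = Bm all belong to that set. But B–D#–F# is foreign: the diatonic iv on degree 4 is Bm, whereas B comes from F# major. It is labeled IV.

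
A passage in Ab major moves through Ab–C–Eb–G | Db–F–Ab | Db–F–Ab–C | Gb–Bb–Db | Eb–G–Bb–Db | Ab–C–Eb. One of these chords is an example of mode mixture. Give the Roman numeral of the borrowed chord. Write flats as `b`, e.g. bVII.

Ab major has the diatonic set Ab, Bbm, Cm, Db, Eb, Fm, Gdim. Ab–C–Eb–G = Abmaj7, Db–F–Ab = Db, Db–F–Ab–C = Dbmaj7, Eb–G–Bb–Db = Eb7 and Ab–C–Eb = Ab are all diatonic. Gb–Bb–Db is not: scale degree 7 in Ab major carries Gdim (vii°). In Ab minor the chord on that degree is Gb, so here it functions as bVII, borrowed from the parallel minor.

bVII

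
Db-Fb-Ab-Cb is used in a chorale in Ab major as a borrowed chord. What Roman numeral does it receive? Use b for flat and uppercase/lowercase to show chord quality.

The root Db is the diatonic 4th degree of Ab major; the borrowing shows in the chord quality. Db–Fb–Ab–Cb is a minor-seventh chord — the form found in Ab minor, not the diatonic IV (Db). Borrowed into Ab major it is written iv7.

iv7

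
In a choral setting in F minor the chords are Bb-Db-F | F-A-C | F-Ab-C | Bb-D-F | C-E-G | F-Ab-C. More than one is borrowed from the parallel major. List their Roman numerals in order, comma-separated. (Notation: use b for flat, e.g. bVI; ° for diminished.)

In F minor (with V from harmonic minor) the diatonic chords are Fm, Gdim, Ab, Bbm, C, Db, Eb. Of the given chords, Bb–Db–F = Bbm, F–Ab–C = Fm and C–E–G = C are diatonic. F–A–C doesn't fit — on degree 1 F minor would have Fm (i). F is the degree-1 chord of F major, so it is the borrowed I. Bb–D–F doesn't fit — on degree 4 F minor would have Bbm (iv). Bb is the degree-4 chord of F major, so it is the borrowed IV.

I, IV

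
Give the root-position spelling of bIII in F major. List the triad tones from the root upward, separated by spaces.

Ab C Eb

The root of bIII is the lowered 3rd degree: A becomes Ab. Stacking thirds in F minor on Ab gives Ab–C–Eb.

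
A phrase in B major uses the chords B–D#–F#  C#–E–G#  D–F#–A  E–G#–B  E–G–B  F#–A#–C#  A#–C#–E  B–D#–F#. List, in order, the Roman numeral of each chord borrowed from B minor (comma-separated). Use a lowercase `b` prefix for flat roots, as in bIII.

B major has the diatonic set B, C#m, D#m, E, F#, G#m, A#dim. B–D#–F# = B, C#–E–G# = C#m, E–G#–B = E, F#–A#–C# = F# and A#–C#–E = A#dim are all diatonic. D–F#–A doesn't fit — on degree 3 B major would have D#m (iii). D is the degree-3 chord of B minor, so it is the borrowed bIII. But E–G–B is foreign: the diatonic IV on degree 4 is E, whereas Em comes from B minor. It is labeled iv.

bIII, iv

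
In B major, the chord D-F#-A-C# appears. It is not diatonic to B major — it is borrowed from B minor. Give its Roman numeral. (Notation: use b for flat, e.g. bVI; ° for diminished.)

bIIImaj7

D is the lowered form of scale degree 3 in B major (the diatonic degree 3 is D#). D–F#–A–C# is a major-seventh chord — the form found in B minor, not the diatonic iii (D#m). Borrowed into B major it is written bIIImaj7.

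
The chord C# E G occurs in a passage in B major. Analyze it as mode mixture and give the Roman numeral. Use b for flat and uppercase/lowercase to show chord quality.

The root C# is the diatonic 2nd degree of B major; the borrowing shows in the chord quality. Diatonically B major has C#m (ii) on that degree; C#–E–G is instead the diminished chord native to B minor, so it takes the label ii°.

ii°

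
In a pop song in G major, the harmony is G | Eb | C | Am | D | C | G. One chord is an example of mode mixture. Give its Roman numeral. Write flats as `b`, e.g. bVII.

bVI

The diatonic triads in G major are G, Am, Bm, C, D, Em, F#dim. Of the given chords, G, C, Am and D are diatonic. Eb (Eb–G–Bb) doesn't fit — on degree 6 G major would have Em (vi). Eb is the degree-6 chord of G minor, so it is the borrowed bVI.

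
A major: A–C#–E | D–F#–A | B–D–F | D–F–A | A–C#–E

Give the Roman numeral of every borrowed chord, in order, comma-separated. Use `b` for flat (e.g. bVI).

In A major the diatonic chords are A, Bm, C#m, D, E, F#m, G#dim. A–C#–E = A and D–F#–A = D are both diatonic. B–D–F is not: scale degree 2 in A major carries Bm (ii). In A minor the chord on that degree is Bdim, so here it functions as ii°, borrowed from the parallel minor. D–F–A is not: scale degree 4 in A major carries D (IV). In A minor the chord on that degree is Dm, so here it functions as iv, borrowed from the parallel minor.

ii°, iv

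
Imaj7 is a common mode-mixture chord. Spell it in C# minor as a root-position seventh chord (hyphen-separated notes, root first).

Imaj7 is built on scale degree 1, which is C# in both C# minor and its parallel. Stacking thirds in C# major on C# gives C#–E#–G#–B#.

C#-E#-G#-B#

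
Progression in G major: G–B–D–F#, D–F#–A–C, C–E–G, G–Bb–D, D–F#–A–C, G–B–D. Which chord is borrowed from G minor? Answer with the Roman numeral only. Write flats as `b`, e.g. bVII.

G major has the diatonic set G, Am, Bm, C, D, Em, F#dim. G–B–D–F# = Gmaj7, D–F#–A–C = D7, C–E–G = C and G–B–D = G all belong to that set. G–Bb–D doesn't fit — on degree 1 G major would have G (I). Gm is the degree-1 chord of G minor, so it is the borrowed i.

i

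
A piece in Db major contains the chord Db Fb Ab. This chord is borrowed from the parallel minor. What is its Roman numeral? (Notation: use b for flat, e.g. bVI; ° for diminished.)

The root Db is the diatonic 1st degree of Db major; the borrowing shows in the chord quality. The diatonic chord on degree 1 would be Db (I), but Db–Fb–Ab is the minor chord from Db minor. As a borrowed chord it is labeled i.

i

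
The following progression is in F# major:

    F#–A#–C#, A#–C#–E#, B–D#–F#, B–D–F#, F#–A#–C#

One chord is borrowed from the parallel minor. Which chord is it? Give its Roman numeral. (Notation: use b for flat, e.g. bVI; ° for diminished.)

In F# major the diatonic chords are F#, G#m, A#m, B, C#, D#m, E#dim. F#–A#–C# = F#, A#–C#–E# = A#m and B–D#–F# = B are all diatonic. B–D–F# is not: scale degree 4 in F# major carries B (IV). In F# minor the chord on that degree is Bm, so here it functions as iv, borrowed from the parallel minor.

iv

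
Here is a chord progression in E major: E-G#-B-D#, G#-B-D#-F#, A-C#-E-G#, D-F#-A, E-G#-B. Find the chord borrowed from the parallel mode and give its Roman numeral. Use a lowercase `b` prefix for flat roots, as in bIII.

bVII

E major has the diatonic set E, F#m, G#m, A, B, C#m, D#dim. E–G#–B–D# = Emaj7, G#–B–D#–F# = G#m7, A–C#–E–G# = Amaj7 and E–G#–B = E all belong to that set. But D–F#–A is foreign: the diatonic vii° on degree 7 is D#dim, whereas D comes from E minor. It is labeled bVII.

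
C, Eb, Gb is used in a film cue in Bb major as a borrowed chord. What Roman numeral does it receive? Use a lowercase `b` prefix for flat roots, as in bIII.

C is scale degree 2 in Bb major. Diatonically Bb major has Cm (ii) on that degree; C–Eb–Gb is instead the diminished chord native to Bb minor, so it takes the label ii°.

ii°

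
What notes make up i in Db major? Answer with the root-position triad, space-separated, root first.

Db Fb Ab

The root, Db, is scale degree 1 — the same note in Db major and Db minor; only the chord quality changes. Building the minor chord from the parallel minor on Db: Db–Fb–Ab.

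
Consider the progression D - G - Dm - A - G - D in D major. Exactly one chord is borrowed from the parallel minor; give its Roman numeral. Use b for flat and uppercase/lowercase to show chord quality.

D major has the diatonic set D, Em, F#m, G, A, Bm, C#dim. D, G and A are all diatonic. But Dm (D–F–A) is foreign: the diatonic I on degree 1 is D, whereas Dm comes from D minor. It is labeled i.

i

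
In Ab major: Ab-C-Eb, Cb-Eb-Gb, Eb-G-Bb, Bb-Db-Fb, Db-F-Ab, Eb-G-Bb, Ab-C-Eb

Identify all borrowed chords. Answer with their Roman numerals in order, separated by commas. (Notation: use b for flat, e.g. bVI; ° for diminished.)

The diatonic triads in Ab major are Ab, Bbm, Cm, Db, Eb, Fm, Gdim. Ab–C–Eb = Ab, Eb–G–Bb = Eb and Db–F–Ab = Db are all diatonic. Cb–Eb–Gb is not: scale degree 3 in Ab major carries Cm (iii). In Ab minor the chord on that degree is Cb, so here it functions as bIII, borrowed from the parallel minor. But Bb–Db–Fb is foreign: the diatonic ii on degree 2 is Bbm, whereas Bbdim comes from Ab minor. It is labeled ii°.

bIII, ii°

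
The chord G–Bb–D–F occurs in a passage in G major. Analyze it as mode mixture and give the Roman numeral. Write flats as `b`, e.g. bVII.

i7

The root G is the diatonic 1st degree of G major; the borrowing shows in the chord quality. Diatonically G major has G (I) on that degree; G–Bb–D–F is instead the minor-seventh chord native to G minor, so it takes the label i7.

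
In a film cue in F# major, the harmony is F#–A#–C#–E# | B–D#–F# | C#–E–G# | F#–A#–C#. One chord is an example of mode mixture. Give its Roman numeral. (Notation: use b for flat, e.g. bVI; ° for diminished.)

In F# major the diatonic chords are F#, G#m, A#m, B, C#, D#m, E#dim. F#–A#–C#–E# = F#maj7, B–D#–F# = B and F#–A#–C# = F# all belong to that set. But C#–E–G# is foreign: the diatonic V on degree 5 is C#, whereas C#m comes from F# minor. It is labeled v.

v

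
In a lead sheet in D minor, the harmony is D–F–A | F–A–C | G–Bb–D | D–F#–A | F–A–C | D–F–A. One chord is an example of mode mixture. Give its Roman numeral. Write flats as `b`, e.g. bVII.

D minor has the diatonic set Dm, Edim, F, Gm, A, Bb, C (with V from harmonic minor). D–F–A = Dm, F–A–C = F and G–Bb–D = Gm all belong to that set. D–F#–A doesn't fit — on degree 1 D minor would have Dm (i). D is the degree-1 chord of D major, so it is the borrowed I.

I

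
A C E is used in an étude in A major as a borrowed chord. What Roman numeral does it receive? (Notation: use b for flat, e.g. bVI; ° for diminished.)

i

A is scale degree 1 in A major. Diatonically A major has A (I) on that degree; A–C–E is instead the minor chord native to A minor, so it takes the label i.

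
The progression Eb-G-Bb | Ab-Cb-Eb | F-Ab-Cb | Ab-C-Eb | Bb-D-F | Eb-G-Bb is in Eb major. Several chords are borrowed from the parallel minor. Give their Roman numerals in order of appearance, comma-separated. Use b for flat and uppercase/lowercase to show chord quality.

The diatonic triads in Eb major are Eb, Fm, Gm, Ab, Bb, Cm, Ddim. Of the given chords, Eb–G–Bb = Eb, Ab–C–Eb = Ab and Bb–D–F = Bb are diatonic. Ab–Cb–Eb is not: scale degree 4 in Eb major carries Ab (IV). In Eb minor the chord on that degree is Abm, so here it functions as iv, borrowed from the parallel minor. F–Ab–Cb is not: scale degree 2 in Eb major carries Fm (ii). In Eb minor the chord on that degree is Fdim, so here it functions as ii°, borrowed from the parallel minor.

iv, ii°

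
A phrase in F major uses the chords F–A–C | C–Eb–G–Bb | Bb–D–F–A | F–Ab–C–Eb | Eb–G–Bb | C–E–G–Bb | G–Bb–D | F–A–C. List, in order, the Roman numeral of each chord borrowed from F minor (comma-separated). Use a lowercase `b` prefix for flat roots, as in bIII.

F major has the diatonic set F, Gm, Am, Bb, C, Dm, Edim. Of the given chords, F–A–C = F, Bb–D–F–A = Bbmaj7, C–E–G–Bb = C7 and G–Bb–D = Gm are diatonic. C–Eb–G–Bb doesn't fit — on degree 5 F major would have C (V). Cm7 is the degree-5 chord of F minor, so it is the borrowed v7. But F–Ab–C–Eb is foreign: the diatonic I on degree 1 is F, whereas Fm7 comes from F minor. It is labeled i7. Eb–G–Bb doesn't fit — on degree 7 F major would have Edim (vii°). Eb is the degree-7 chord of F minor, so it is the borrowed bVII.

v7, i7, bVII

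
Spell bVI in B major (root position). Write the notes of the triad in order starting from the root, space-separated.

G B D

bVI is built on the lowered scale degree 6. In B major degree 6 is G#; lowered it becomes G. Building the major chord from the parallel minor on G: G–B–D.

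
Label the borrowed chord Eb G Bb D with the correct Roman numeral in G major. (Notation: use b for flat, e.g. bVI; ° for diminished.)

In G major scale degree 6 is E; Eb is its lowered form, from G minor. Diatonically G major has Em (vi) on that degree; Eb–G–Bb–D is instead the major-seventh chord native to G minor, so it takes the label bVImaj7.

bVImaj7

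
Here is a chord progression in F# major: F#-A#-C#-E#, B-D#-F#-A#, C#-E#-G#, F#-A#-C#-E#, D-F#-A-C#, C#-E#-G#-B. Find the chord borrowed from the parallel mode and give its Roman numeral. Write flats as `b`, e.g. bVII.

The diatonic triads in F# major are F#, G#m, A#m, B, C#, D#m, E#dim. F#–A#–C#–E# = F#maj7, B–D#–F#–A# = Bmaj7, C#–E#–G# = C# and C#–E#–G#–B = C#7 are all diatonic. D–F#–A–C# is not: scale degree 6 in F# major carries D#m (vi). In F# minor the chord on that degree is Dmaj7, so here it functions as bVImaj7, borrowed from the parallel minor.

bVImaj7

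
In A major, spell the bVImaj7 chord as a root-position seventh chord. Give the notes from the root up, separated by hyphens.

F-A-C-E

bVImaj7 is built on the lowered scale degree 6. In A major degree 6 is F#; lowered it becomes F. Stacking thirds in A minor on F gives F–A–C–E.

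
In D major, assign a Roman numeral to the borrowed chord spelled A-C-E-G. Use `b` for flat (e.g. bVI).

The root A is the diatonic 5th degree of D major; the borrowing shows in the chord quality. A–C–E–G is a minor-seventh chord — the form found in D minor, not the diatonic V (A). Borrowed into D major it is written v7.

v7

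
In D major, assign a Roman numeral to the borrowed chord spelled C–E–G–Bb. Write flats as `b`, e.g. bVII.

C is the lowered form of scale degree 7 in D major (the diatonic degree 7 is C#). The diatonic chord on degree 7 would be C#dim (vii°), but C–E–G–Bb is the dominant-seventh chord from D minor. As a borrowed chord it is labeled bVII7.

bVII7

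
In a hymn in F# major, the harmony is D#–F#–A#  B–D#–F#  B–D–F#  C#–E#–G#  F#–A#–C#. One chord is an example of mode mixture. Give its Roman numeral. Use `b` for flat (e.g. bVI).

iv

In F# major the diatonic chords are F#, G#m, A#m, B, C#, D#m, E#dim. D#–F#–A# = D#m, B–D#–F# = B, C#–E#–G# = C# and F#–A#–C# = F# all belong to that set. B–D–F# is not: scale degree 4 in F# major carries B (IV). In F# minor the chord on that degree is Bm, so here it functions as iv, borrowed from the parallel minor.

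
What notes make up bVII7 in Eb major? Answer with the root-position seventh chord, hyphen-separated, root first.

Db-F-Ab-Cb

bVII7 is built on the lowered scale degree 7. In Eb major degree 7 is D; lowered it becomes Db. Stacking thirds in Eb minor on Db gives Db–F–Ab–Cb.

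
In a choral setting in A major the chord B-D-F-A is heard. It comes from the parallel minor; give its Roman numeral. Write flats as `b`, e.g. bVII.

iiø7

B is scale degree 2 in A major. The diatonic chord on degree 2 would be Bm (ii), but B–D–F–A is the half-diminished-seventh chord from A minor. As a borrowed chord it is labeled iiø7.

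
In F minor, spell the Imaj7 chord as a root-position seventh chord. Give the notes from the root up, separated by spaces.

The root, F, is scale degree 1 — the same note in F minor and F major; only the chord quality changes. Building the major-seventh chord from the parallel major on F: F–A–C–E.

F A C E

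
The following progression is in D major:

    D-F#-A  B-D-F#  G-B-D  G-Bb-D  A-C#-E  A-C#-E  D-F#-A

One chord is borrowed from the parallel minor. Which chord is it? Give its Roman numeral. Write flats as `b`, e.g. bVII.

iv

In D major the diatonic chords are D, Em, F#m, G, A, Bm, C#dim. Of the given chords, D–F#–A = D, B–D–F# = Bm, G–B–D = G and A–C#–E = A are diatonic. G–Bb–D doesn't fit — on degree 4 D major would have G (IV). Gm is the degree-4 chord of D minor, so it is the borrowed iv.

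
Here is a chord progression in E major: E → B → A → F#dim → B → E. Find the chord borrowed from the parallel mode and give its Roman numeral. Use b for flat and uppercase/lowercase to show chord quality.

ii°

In E major the diatonic chords are E, F#m, G#m, A, B, C#m, D#dim. E, B and A are all diatonic. F#dim (F#–A–C) is not: scale degree 2 in E major carries F#m (ii). In E minor the chord on that degree is F#dim, so here it functions as ii°, borrowed from the parallel minor.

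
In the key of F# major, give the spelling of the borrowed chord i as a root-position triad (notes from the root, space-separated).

F# A C#

i is built on scale degree 1, which is F# in both F# major and its parallel. In F# minor the chord on F# is F#–A–C#.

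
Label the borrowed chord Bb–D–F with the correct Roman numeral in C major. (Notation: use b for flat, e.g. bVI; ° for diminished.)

bVII

In C major scale degree 7 is B; Bb is its lowered form, from C minor. Bb–D–F is a major chord — the form found in C minor, not the diatonic vii° (Bdim). Borrowed into C major it is written bVII.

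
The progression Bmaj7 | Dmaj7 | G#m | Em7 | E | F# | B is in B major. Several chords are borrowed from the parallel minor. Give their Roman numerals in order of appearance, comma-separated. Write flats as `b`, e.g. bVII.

bIIImaj7, iv7

In B major the diatonic chords are B, C#m, D#m, E, F#, G#m, A#dim. Bmaj7, G#m, E, F# and B all belong to that set. Dmaj7 (D–F#–A–C#) doesn't fit — on degree 3 B major would have D#m (iii). Dmaj7 is the degree-3 chord of B minor, so it is the borrowed bIIImaj7. But Em7 (E–G–B–D) is foreign: the diatonic IV on degree 4 is E, whereas Em7 comes from B minor. It is labeled iv7.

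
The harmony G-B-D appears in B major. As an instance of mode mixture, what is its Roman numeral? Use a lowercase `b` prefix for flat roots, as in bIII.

G is the lowered form of scale degree 6 in B major (the diatonic degree 6 is G#). The diatonic chord on degree 6 would be G#m (vi), but G–B–D is the major chord from B minor. As a borrowed chord it is labeled bVI.

bVI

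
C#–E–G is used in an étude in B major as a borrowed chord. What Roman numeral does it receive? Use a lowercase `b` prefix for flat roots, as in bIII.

The root C# is the diatonic 2nd degree of B major; the borrowing shows in the chord quality. Diatonically B major has C#m (ii) on that degree; C#–E–G is instead the diminished chord native to B minor, so it takes the label ii°.

ii°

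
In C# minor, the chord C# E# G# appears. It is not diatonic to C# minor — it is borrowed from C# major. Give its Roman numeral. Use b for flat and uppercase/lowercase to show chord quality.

I

C# is scale degree 1 in C# minor. The diatonic chord on degree 1 would be C#m (i), but C#–E#–G# is the major chord from C# major. As a borrowed chord it is labeled I.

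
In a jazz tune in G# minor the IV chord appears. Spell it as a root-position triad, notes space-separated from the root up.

C# E# G#

The root, C#, is scale degree 4 — the same note in G# minor and G# major; only the chord quality changes. In G# major the chord on C# is C#–E#–G#.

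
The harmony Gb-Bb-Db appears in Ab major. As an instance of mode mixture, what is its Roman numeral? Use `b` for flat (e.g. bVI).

In Ab major scale degree 7 is G; Gb is its lowered form, from Ab minor. The diatonic chord on degree 7 would be Gdim (vii°), but Gb–Bb–Db is the major chord from Ab minor. As a borrowed chord it is labeled bVII.

bVII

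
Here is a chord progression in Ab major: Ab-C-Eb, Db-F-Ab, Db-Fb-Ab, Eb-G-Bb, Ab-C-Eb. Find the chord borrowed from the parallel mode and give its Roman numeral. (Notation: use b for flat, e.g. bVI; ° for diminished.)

Ab major has the diatonic set Ab, Bbm, Cm, Db, Eb, Fm, Gdim. Ab–C–Eb = Ab, Db–F–Ab = Db and Eb–G–Bb = Eb are all diatonic. But Db–Fb–Ab is foreign: the diatonic IV on degree 4 is Db, whereas Dbm comes from Ab minor. It is labeled iv.

iv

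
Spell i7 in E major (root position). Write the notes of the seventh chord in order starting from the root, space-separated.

E G B D

i7 is built on scale degree 1, which is E in both E major and its parallel. Building the minor-seventh chord from the parallel minor on E: E–G–B–D.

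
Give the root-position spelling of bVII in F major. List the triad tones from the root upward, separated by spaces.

bVII is built on the lowered scale degree 7. In F major degree 7 is E; lowered it becomes Eb. In F minor the chord on Eb is Eb–G–Bb.

Eb G Bb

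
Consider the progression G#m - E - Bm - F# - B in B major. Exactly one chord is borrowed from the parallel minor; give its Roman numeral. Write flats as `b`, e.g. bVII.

i

In B major the diatonic chords are B, C#m, D#m, E, F#, G#m, A#dim. G#m, E, F# and B all belong to that set. Bm (B–D–F#) is not: scale degree 1 in B major carries B (I). In B minor the chord on that degree is Bm, so here it functions as i, borrowed from the parallel minor.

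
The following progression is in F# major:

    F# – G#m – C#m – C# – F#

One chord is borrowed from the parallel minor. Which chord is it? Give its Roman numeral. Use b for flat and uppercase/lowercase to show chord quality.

The diatonic triads in F# major are F#, G#m, A#m, B, C#, D#m, E#dim. Of the given chords, F#, G#m and C# are diatonic. C#m (C#–E–G#) doesn't fit — on degree 5 F# major would have C# (V). C#m is the degree-5 chord of F# minor, so it is the borrowed v.

v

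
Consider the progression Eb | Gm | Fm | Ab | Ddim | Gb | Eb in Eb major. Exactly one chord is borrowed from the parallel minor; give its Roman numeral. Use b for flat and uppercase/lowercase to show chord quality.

The diatonic triads in Eb major are Eb, Fm, Gm, Ab, Bb, Cm, Ddim. Of the given chords, Eb, Gm, Fm, Ab and Ddim are diatonic. But Gb (Gb–Bb–Db) is foreign: the diatonic iii on degree 3 is Gm, whereas Gb comes from Eb minor. It is labeled bIII.

bIII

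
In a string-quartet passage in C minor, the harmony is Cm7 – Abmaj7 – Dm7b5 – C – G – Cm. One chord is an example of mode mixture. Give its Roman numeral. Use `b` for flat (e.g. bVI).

I

C minor has the diatonic set Cm, Ddim, Eb, Fm, G, Ab, Bb (with V from harmonic minor). Cm7, Abmaj7, Dm7b5, G and Cm all belong to that set. C (C–E–G) is not: scale degree 1 in C minor carries Cm (i). In C major the chord on that degree is C, so here it functions as I, borrowed from the parallel major.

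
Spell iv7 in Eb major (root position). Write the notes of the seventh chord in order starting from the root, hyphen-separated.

Ab-Cb-Eb-Gb

The root, Ab, is scale degree 4 — the same note in Eb major and Eb minor; only the chord quality changes. Building the minor-seventh chord from the parallel minor on Ab: Ab–Cb–Eb–Gb.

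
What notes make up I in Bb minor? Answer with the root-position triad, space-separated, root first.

I is built on scale degree 1, which is Bb in both Bb minor and its parallel. Stacking thirds in Bb major on Bb gives Bb–D–F.

Bb D F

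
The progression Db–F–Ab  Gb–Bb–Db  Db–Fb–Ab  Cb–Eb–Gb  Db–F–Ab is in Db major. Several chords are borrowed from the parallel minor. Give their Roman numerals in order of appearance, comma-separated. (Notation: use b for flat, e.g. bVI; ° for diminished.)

i, bVII

Db major has the diatonic set Db, Ebm, Fm, Gb, Ab, Bbm, Cdim. Db–F–Ab = Db and Gb–Bb–Db = Gb are both diatonic. Db–Fb–Ab is not: scale degree 1 in Db major carries Db (I). In Db minor the chord on that degree is Dbm, so here it functions as i, borrowed from the parallel minor. Cb–Eb–Gb doesn't fit — on degree 7 Db major would have Cdim (vii°). Cb is the degree-7 chord of Db minor, so it is the borrowed bVII.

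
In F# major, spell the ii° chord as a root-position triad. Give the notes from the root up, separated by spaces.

The root, G#, is scale degree 2 — the same note in F# major and F# minor; only the chord quality changes. In F# minor the chord on G# is G#–B–D.

G# B D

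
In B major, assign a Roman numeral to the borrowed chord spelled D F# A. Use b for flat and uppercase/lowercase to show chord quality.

The root D is the lowered 3rd scale degree — diatonically B major has D# there. Diatonically B major has D#m (iii) on that degree; D–F#–A is instead the major chord native to B minor, so it takes the label bIII.

bIII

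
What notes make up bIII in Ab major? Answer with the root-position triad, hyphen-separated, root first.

Cb-Eb-Gb

The root of bIII is the lowered 3rd degree: C becomes Cb. In Ab minor the chord on Cb is Cb–Eb–Gb.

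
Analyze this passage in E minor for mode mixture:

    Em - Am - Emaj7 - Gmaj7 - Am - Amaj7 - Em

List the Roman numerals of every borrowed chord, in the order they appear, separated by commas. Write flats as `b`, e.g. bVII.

Imaj7, IVmaj7

E minor has the diatonic set Em, F#dim, G, Am, B, C, D (with V from harmonic minor). Em, Am and Gmaj7 are all diatonic. Emaj7 (E–G#–B–D#) doesn't fit — on degree 1 E minor would have Em (i). Emaj7 is the degree-1 chord of E major, so it is the borrowed Imaj7. But Amaj7 (A–C#–E–G#) is foreign: the diatonic iv on degree 4 is Am, whereas Amaj7 comes from E major. It is labeled IVmaj7.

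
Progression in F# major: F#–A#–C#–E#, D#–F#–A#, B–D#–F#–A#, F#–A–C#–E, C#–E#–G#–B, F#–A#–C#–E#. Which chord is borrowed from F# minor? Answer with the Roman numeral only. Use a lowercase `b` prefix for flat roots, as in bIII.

i7

F# major has the diatonic set F#, G#m, A#m, B, C#, D#m, E#dim. Of the given chords, F#–A#–C#–E# = F#maj7, D#–F#–A# = D#m, B–D#–F#–A# = Bmaj7 and C#–E#–G#–B = C#7 are diatonic. F#–A–C#–E doesn't fit — on degree 1 F# major would have F# (I). F#m7 is the degree-1 chord of F# minor, so it is the borrowed i7.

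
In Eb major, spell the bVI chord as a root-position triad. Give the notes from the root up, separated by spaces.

Cb Eb Gb

bVI is built on the lowered scale degree 6. In Eb major degree 6 is C; lowered it becomes Cb. In Eb minor the chord on Cb is Cb–Eb–Gb.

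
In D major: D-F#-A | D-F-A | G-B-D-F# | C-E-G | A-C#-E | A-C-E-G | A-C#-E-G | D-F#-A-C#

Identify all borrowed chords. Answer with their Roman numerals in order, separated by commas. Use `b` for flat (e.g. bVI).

The diatonic triads in D major are D, Em, F#m, G, A, Bm, C#dim. D–F#–A = D, G–B–D–F# = Gmaj7, A–C#–E = A, A–C#–E–G = A7 and D–F#–A–C# = Dmaj7 are all diatonic. D–F–A doesn't fit — on degree 1 D major would have D (I). Dm is the degree-1 chord of D minor, so it is the borrowed i. But C–E–G is foreign: the diatonic vii° on degree 7 is C#dim, whereas C comes from D minor. It is labeled bVII. But A–C–E–G is foreign: the diatonic V on degree 5 is A, whereas Am7 comes from D minor. It is labeled v7.

i, bVII, v7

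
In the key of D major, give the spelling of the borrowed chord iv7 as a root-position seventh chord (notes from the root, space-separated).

iv7 is built on scale degree 4, which is G in both D major and its parallel. In D minor the chord on G is G–Bb–D–F.

G Bb D F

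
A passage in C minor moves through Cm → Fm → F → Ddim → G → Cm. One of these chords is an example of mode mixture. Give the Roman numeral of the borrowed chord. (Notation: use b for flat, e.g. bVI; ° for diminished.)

IV

The diatonic triads in C minor (with V from harmonic minor) are Cm, Ddim, Eb, Fm, G, Ab, Bb. Of the given chords, Cm, Fm, Ddim and G are diatonic. But F (F–A–C) is foreign: the diatonic iv on degree 4 is Fm, whereas F comes from C major. It is labeled IV.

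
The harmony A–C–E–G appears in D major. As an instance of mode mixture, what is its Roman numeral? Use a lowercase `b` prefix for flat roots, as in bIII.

v7

The root A is the diatonic 5th degree of D major; the borrowing shows in the chord quality. The diatonic chord on degree 5 would be A (V), but A–C–E–G is the minor-seventh chord from D minor. As a borrowed chord it is labeled v7.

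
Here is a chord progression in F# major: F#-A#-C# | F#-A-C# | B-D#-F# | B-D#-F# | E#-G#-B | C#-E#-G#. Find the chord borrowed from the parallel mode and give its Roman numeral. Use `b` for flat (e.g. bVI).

The diatonic triads in F# major are F#, G#m, A#m, B, C#, D#m, E#dim. Of the given chords, F#–A#–C# = F#, B–D#–F# = B, E#–G#–B = E#dim and C#–E#–G# = C# are diatonic. F#–A–C# doesn't fit — on degree 1 F# major would have F# (I). F#m is the degree-1 chord of F# minor, so it is the borrowed i.

i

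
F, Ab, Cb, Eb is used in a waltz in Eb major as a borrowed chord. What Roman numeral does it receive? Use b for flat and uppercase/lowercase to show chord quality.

The root F is the diatonic 2nd degree of Eb major; the borrowing shows in the chord quality. Diatonically Eb major has Fm (ii) on that degree; F–Ab–Cb–Eb is instead the half-diminished-seventh chord native to Eb minor, so it takes the label iiø7.

iiø7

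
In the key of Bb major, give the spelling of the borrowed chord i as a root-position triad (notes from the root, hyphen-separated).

Bb-Db-F

i is built on scale degree 1, which is Bb in both Bb major and its parallel. Building the minor chord from the parallel minor on Bb: Bb–Db–F.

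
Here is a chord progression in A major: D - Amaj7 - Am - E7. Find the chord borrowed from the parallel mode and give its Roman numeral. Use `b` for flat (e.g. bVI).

The diatonic triads in A major are A, Bm, C#m, D, E, F#m, G#dim. Of the given chords, D, Amaj7 and E7 are diatonic. Am (A–C–E) is not: scale degree 1 in A major carries A (I). In A minor the chord on that degree is Am, so here it functions as i, borrowed from the parallel minor.

i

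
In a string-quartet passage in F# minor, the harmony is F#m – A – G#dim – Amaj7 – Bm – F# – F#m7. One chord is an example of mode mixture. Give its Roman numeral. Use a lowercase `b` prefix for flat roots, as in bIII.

I

F# minor has the diatonic set F#m, G#dim, A, Bm, C#, D, E (with V from harmonic minor). Of the given chords, F#m, A, G#dim, Amaj7, Bm and F#m7 are diatonic. But F# (F#–A#–C#) is foreign: the diatonic i on degree 1 is F#m, whereas F# comes from F# major. It is labeled I.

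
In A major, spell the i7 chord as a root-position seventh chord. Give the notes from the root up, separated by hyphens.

The root, A, is scale degree 1 — the same note in A major and A minor; only the chord quality changes. Stacking thirds in A minor on A gives A–C–E–G.

A-C-E-G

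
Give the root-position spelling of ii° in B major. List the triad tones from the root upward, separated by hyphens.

ii° is built on scale degree 2, which is C# in both B major and its parallel. Building the diminished chord from the parallel minor on C#: C#–E–G.

C#-E-G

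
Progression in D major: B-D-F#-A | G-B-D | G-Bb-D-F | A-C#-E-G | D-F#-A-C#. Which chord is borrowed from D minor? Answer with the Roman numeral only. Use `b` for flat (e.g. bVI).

iv7

The diatonic triads in D major are D, Em, F#m, G, A, Bm, C#dim. B–D–F#–A = Bm7, G–B–D = G, A–C#–E–G = A7 and D–F#–A–C# = Dmaj7 all belong to that set. G–Bb–D–F is not: scale degree 4 in D major carries G (IV). In D minor the chord on that degree is Gm7, so here it functions as iv7, borrowed from the parallel minor.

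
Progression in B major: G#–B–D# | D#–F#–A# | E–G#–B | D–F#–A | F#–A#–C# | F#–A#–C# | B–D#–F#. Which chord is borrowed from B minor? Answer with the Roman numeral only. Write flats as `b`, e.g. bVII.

bIII

B major has the diatonic set B, C#m, D#m, E, F#, G#m, A#dim. G#–B–D# = G#m, D#–F#–A# = D#m, E–G#–B = E, F#–A#–C# = F# and B–D#–F# = B are all diatonic. But D–F#–A is foreign: the diatonic iii on degree 3 is D#m, whereas D comes from B minor. It is labeled bIII.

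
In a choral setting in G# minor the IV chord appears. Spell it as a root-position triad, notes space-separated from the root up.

C# E# G#

IV is built on scale degree 4, which is C# in both G# minor and its parallel. Building the major chord from the parallel major on C#: C#–E#–G#.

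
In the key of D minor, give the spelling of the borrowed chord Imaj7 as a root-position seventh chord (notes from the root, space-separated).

The root, D, is scale degree 1 — the same note in D minor and D major; only the chord quality changes. Building the major-seventh chord from the parallel major on D: D–F#–A–C#.

D F# A C#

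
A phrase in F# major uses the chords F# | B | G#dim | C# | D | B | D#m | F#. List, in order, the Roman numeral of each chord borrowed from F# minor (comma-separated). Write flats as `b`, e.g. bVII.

F# major has the diatonic set F#, G#m, A#m, B, C#, D#m, E#dim. F#, B, C# and D#m all belong to that set. But G#dim (G#–B–D) is foreign: the diatonic ii on degree 2 is G#m, whereas G#dim comes from F# minor. It is labeled ii°. D (D–F#–A) doesn't fit — on degree 6 F# major would have D#m (vi). D is the degree-6 chord of F# minor, so it is the borrowed bVI.

ii°, bVI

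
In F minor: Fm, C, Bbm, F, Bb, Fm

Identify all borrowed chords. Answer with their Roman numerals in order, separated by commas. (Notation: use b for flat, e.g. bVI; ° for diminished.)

I, IV

The diatonic triads in F minor (with V from harmonic minor) are Fm, Gdim, Ab, Bbm, C, Db, Eb. Of the given chords, Fm, C and Bbm are diatonic. F (F–A–C) doesn't fit — on degree 1 F minor would have Fm (i). F is the degree-1 chord of F major, so it is the borrowed I. Bb (Bb–D–F) doesn't fit — on degree 4 F minor would have Bbm (iv). Bb is the degree-4 chord of F major, so it is the borrowed IV.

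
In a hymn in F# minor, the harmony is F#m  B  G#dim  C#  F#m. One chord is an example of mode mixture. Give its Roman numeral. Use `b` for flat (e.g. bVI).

In F# minor (with V from harmonic minor) the diatonic chords are F#m, G#dim, A, Bm, C#, D, E. F#m, G#dim and C# are all diatonic. B (B–D#–F#) is not: scale degree 4 in F# minor carries Bm (iv). In F# major the chord on that degree is B, so here it functions as IV, borrowed from the parallel major.

IV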